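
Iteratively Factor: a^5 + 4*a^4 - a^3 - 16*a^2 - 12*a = (a + 3)*(a^4 + a^3 - 4*a^2 - 4*a) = a*(a + 3)*(a^3 + a^2 - 4*a - 4) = a*(a - 2)*(a + 3)*(a^2 + 3*a + 2) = a*(a - 2)*(a + 2)*(a + 3)*(a + 1)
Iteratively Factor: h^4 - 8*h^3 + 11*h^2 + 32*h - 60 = (h - 5)*(h^3 - 3*h^2 - 4*h + 12) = (h - 5)*(h + 2)*(h^2 - 5*h + 6) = (h - 5)*(h - 3)*(h + 2)*(h - 2)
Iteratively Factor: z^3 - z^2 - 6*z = (z)*(z^2 - z - 6) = z*(z - 3)*(z + 2)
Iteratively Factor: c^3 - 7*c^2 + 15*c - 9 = (c - 3)*(c^2 - 4*c + 3) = (c - 3)^2*(c - 1)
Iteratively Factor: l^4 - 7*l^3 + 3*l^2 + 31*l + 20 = (l - 5)*(l^3 - 2*l^2 - 7*l - 4) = (l - 5)*(l + 1)*(l^2 - 3*l - 4) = (l - 5)*(l - 4)*(l + 1)*(l + 1)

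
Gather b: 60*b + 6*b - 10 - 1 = 66*b - 11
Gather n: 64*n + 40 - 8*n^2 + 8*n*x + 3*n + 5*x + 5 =-8*n^2 + n*(8*x + 67) + 5*x + 45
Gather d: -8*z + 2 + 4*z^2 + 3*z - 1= 4*z^2 - 5*z + 1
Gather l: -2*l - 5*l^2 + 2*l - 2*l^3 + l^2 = -2*l^3 - 4*l^2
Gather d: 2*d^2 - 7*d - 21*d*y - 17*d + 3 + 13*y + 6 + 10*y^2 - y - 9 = 2*d^2 + d*(-21*y - 24) + 10*y^2 + 12*y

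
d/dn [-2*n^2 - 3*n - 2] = -4*n - 3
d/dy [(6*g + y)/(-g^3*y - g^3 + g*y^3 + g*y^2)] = (-g^2*y - g^2 + y^3 + y^2 - (6*g + y)*(-g^2 + 3*y^2 + 2*y))/(g*(g^2*y + g^2 - y^3 - y^2)^2)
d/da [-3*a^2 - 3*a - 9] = -6*a - 3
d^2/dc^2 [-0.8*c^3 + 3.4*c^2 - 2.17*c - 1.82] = 6.8 - 4.8*c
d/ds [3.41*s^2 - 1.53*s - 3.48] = 6.82*s - 1.53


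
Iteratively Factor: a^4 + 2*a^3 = (a)*(a^3 + 2*a^2) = a^2*(a^2 + 2*a) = a^3*(a + 2)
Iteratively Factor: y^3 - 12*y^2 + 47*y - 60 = (y - 3)*(y^2 - 9*y + 20) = (y - 4)*(y - 3)*(y - 5)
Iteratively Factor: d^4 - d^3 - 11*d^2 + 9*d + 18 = (d + 3)*(d^3 - 4*d^2 + d + 6) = (d - 2)*(d + 3)*(d^2 - 2*d - 3) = (d - 2)*(d + 1)*(d + 3)*(d - 3)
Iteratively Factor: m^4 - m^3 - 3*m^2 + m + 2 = (m + 1)*(m^3 - 2*m^2 - m + 2) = (m - 2)*(m + 1)*(m^2 - 1) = (m - 2)*(m + 1)^2*(m - 1)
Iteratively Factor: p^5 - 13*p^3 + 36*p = (p + 3)*(p^4 - 3*p^3 - 4*p^2 + 12*p) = (p - 3)*(p + 3)*(p^3 - 4*p) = (p - 3)*(p - 2)*(p + 3)*(p^2 + 2*p) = (p - 3)*(p - 2)*(p + 2)*(p + 3)*(p)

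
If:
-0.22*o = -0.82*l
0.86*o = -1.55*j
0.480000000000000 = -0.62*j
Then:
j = -0.77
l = 0.37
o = 1.40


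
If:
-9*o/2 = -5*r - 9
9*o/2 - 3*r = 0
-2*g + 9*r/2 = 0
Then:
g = -81/8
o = -3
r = -9/2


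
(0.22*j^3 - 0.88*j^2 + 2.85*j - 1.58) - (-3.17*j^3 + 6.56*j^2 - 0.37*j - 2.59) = 3.39*j^3 - 7.44*j^2 + 3.22*j + 1.01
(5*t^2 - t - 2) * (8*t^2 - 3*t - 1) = 40*t^4 - 23*t^3 - 18*t^2 + 7*t + 2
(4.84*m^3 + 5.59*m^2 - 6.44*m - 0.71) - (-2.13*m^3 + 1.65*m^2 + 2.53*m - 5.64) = 6.97*m^3 + 3.94*m^2 - 8.97*m + 4.93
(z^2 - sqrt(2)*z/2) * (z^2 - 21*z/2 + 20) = z^4 - 21*z^3/2 - sqrt(2)*z^3/2 + 21*sqrt(2)*z^2/4 + 20*z^2 - 10*sqrt(2)*z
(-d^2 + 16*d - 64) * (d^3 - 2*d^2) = -d^5 + 18*d^4 - 96*d^3 + 128*d^2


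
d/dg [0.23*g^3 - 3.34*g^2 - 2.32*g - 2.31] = 0.69*g^2 - 6.68*g - 2.32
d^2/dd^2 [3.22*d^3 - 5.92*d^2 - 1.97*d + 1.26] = 19.32*d - 11.84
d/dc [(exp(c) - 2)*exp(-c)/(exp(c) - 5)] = (-exp(2*c) + 4*exp(c) - 10)*exp(-c)/(exp(2*c) - 10*exp(c) + 25)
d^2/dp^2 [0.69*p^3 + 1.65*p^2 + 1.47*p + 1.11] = 4.14*p + 3.3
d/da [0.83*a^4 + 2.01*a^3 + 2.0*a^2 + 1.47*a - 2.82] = 3.32*a^3 + 6.03*a^2 + 4.0*a + 1.47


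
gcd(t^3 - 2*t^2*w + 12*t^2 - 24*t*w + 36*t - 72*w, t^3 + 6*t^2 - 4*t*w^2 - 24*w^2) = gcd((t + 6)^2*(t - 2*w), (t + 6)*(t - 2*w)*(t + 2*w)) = t^2 - 2*t*w + 6*t - 12*w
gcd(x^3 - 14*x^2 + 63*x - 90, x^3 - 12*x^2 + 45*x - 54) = x^2 - 9*x + 18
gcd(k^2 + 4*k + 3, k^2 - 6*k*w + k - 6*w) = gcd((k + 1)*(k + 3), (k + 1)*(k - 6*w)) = k + 1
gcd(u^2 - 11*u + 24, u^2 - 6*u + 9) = u - 3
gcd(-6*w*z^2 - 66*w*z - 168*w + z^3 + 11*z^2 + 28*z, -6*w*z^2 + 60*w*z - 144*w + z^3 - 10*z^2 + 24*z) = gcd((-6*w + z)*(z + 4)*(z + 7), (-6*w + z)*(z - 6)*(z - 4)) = -6*w + z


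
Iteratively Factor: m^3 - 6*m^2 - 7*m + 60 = (m + 3)*(m^2 - 9*m + 20) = (m - 5)*(m + 3)*(m - 4)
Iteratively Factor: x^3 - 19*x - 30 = (x + 3)*(x^2 - 3*x - 10) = (x - 5)*(x + 3)*(x + 2)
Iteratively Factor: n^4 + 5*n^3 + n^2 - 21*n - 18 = (n + 3)*(n^3 + 2*n^2 - 5*n - 6) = (n + 3)^2*(n^2 - n - 2) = (n - 2)*(n + 3)^2*(n + 1)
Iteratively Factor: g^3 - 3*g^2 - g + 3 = (g + 1)*(g^2 - 4*g + 3) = (g - 3)*(g + 1)*(g - 1)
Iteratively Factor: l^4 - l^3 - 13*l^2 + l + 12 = (l + 1)*(l^3 - 2*l^2 - 11*l + 12) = (l - 4)*(l + 1)*(l^2 + 2*l - 3) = (l - 4)*(l + 1)*(l + 3)*(l - 1)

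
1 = 1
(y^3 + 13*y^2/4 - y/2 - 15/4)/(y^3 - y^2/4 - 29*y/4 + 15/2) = (4*y^2 + y - 5)/(4*y^2 - 13*y + 10)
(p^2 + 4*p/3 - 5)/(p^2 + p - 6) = (p - 5/3)/(p - 2)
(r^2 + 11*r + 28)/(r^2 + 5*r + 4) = (r + 7)/(r + 1)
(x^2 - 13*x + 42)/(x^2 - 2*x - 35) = (x - 6)/(x + 5)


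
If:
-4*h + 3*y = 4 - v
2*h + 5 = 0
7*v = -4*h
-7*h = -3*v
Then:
No Solution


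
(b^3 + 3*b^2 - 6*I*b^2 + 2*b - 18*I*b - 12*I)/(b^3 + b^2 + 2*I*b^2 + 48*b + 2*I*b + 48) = (b + 2)/(b + 8*I)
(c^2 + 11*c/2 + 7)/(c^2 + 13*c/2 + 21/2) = (c + 2)/(c + 3)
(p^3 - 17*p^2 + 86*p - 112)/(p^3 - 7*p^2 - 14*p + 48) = (p - 7)/(p + 3)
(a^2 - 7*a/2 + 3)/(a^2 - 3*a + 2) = (a - 3/2)/(a - 1)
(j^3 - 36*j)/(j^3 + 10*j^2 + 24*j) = (j - 6)/(j + 4)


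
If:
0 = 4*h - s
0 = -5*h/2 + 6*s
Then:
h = 0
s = 0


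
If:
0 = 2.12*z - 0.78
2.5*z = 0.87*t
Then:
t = 1.06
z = 0.37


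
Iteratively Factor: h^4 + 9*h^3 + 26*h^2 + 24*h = (h + 4)*(h^3 + 5*h^2 + 6*h) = h*(h + 4)*(h^2 + 5*h + 6) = h*(h + 2)*(h + 4)*(h + 3)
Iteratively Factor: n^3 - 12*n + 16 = (n + 4)*(n^2 - 4*n + 4) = (n - 2)*(n + 4)*(n - 2)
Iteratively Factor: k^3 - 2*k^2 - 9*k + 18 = (k + 3)*(k^2 - 5*k + 6) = (k - 3)*(k + 3)*(k - 2)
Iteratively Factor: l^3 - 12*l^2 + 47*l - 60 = (l - 4)*(l^2 - 8*l + 15) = (l - 5)*(l - 4)*(l - 3)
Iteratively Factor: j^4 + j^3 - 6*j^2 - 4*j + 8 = (j + 2)*(j^3 - j^2 - 4*j + 4) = (j - 2)*(j + 2)*(j^2 + j - 2) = (j - 2)*(j - 1)*(j + 2)*(j + 2)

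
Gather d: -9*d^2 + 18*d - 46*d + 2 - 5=-9*d^2 - 28*d - 3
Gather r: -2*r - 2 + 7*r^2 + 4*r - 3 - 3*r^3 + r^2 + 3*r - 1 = -3*r^3 + 8*r^2 + 5*r - 6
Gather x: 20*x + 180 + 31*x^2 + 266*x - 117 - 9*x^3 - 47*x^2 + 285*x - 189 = -9*x^3 - 16*x^2 + 571*x - 126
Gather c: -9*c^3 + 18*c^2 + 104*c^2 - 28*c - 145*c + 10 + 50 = -9*c^3 + 122*c^2 - 173*c + 60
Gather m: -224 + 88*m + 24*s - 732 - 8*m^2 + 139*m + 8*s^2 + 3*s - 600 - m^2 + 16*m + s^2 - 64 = -9*m^2 + 243*m + 9*s^2 + 27*s - 1620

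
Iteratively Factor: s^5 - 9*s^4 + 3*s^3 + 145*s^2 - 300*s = (s)*(s^4 - 9*s^3 + 3*s^2 + 145*s - 300) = s*(s - 5)*(s^3 - 4*s^2 - 17*s + 60) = s*(s - 5)*(s + 4)*(s^2 - 8*s + 15) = s*(s - 5)*(s - 3)*(s + 4)*(s - 5)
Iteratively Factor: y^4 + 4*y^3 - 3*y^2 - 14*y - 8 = (y + 1)*(y^3 + 3*y^2 - 6*y - 8) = (y + 1)*(y + 4)*(y^2 - y - 2) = (y + 1)^2*(y + 4)*(y - 2)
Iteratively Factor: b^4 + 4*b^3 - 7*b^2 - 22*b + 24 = (b - 1)*(b^3 + 5*b^2 - 2*b - 24) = (b - 2)*(b - 1)*(b^2 + 7*b + 12) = (b - 2)*(b - 1)*(b + 3)*(b + 4)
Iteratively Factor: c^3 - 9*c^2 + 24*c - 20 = (c - 2)*(c^2 - 7*c + 10) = (c - 5)*(c - 2)*(c - 2)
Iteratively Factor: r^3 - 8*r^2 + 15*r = (r)*(r^2 - 8*r + 15) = r*(r - 5)*(r - 3)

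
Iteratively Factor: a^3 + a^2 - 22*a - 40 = (a + 2)*(a^2 - a - 20) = (a - 5)*(a + 2)*(a + 4)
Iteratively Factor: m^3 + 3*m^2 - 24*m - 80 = (m + 4)*(m^2 - m - 20) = (m + 4)^2*(m - 5)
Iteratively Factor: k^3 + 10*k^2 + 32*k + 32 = (k + 2)*(k^2 + 8*k + 16) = (k + 2)*(k + 4)*(k + 4)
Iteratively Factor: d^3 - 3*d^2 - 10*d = (d)*(d^2 - 3*d - 10) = d*(d + 2)*(d - 5)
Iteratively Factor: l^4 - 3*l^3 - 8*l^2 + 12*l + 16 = (l - 4)*(l^3 + l^2 - 4*l - 4) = (l - 4)*(l + 1)*(l^2 - 4) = (l - 4)*(l + 1)*(l + 2)*(l - 2)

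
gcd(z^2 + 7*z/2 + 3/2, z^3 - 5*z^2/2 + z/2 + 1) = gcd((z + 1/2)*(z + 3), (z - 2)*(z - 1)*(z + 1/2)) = z + 1/2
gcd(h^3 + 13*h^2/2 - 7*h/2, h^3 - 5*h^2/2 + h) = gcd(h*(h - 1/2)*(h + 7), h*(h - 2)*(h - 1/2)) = h^2 - h/2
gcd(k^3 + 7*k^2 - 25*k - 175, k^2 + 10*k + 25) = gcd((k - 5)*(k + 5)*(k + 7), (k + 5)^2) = k + 5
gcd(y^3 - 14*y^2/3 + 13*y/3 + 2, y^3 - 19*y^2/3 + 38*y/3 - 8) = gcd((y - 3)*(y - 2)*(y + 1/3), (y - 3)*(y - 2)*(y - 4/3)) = y^2 - 5*y + 6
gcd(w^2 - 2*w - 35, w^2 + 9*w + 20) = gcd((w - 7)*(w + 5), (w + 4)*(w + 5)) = w + 5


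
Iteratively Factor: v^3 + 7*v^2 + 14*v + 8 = (v + 2)*(v^2 + 5*v + 4) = (v + 1)*(v + 2)*(v + 4)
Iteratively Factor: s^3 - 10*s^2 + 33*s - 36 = (s - 3)*(s^2 - 7*s + 12) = (s - 3)^2*(s - 4)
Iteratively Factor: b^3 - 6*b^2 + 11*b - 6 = (b - 1)*(b^2 - 5*b + 6) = (b - 2)*(b - 1)*(b - 3)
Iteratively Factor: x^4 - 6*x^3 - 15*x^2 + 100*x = (x - 5)*(x^3 - x^2 - 20*x) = (x - 5)*(x + 4)*(x^2 - 5*x) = x*(x - 5)*(x + 4)*(x - 5)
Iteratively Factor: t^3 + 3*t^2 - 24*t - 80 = (t - 5)*(t^2 + 8*t + 16) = (t - 5)*(t + 4)*(t + 4)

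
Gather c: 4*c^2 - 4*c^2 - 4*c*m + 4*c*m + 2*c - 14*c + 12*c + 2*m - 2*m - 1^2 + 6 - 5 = 0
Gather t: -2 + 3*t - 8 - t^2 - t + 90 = -t^2 + 2*t + 80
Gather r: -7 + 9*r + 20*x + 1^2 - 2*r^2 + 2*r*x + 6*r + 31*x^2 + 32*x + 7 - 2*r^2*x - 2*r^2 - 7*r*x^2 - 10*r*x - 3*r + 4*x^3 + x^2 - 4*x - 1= r^2*(-2*x - 4) + r*(-7*x^2 - 8*x + 12) + 4*x^3 + 32*x^2 + 48*x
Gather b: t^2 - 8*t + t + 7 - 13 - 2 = t^2 - 7*t - 8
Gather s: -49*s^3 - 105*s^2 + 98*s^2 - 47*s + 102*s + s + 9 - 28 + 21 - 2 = -49*s^3 - 7*s^2 + 56*s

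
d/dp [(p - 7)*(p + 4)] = 2*p - 3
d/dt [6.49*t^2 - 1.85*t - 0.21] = 12.98*t - 1.85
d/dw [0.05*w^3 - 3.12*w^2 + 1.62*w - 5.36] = 0.15*w^2 - 6.24*w + 1.62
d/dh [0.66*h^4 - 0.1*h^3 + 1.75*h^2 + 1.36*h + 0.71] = 2.64*h^3 - 0.3*h^2 + 3.5*h + 1.36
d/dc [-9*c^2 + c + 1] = 1 - 18*c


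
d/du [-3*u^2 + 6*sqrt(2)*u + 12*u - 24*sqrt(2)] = -6*u + 6*sqrt(2) + 12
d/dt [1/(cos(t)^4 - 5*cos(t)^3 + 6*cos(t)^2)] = (4*cos(t)^2 - 15*cos(t) + 12)*sin(t)/((cos(t)^2 - 5*cos(t) + 6)^2*cos(t)^3)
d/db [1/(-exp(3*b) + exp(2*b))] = (3*exp(b) - 2)*exp(-2*b)/(1 - exp(b))^2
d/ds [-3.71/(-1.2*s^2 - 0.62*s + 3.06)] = (-8.904*s - 2.3002)/(1.2*s^2 + 0.62*s - 3.06)^2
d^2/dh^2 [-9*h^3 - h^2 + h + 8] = -54*h - 2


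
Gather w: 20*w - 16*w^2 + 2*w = -16*w^2 + 22*w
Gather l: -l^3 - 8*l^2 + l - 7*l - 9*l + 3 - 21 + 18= -l^3 - 8*l^2 - 15*l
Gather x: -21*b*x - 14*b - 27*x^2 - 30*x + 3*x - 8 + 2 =-14*b - 27*x^2 + x*(-21*b - 27) - 6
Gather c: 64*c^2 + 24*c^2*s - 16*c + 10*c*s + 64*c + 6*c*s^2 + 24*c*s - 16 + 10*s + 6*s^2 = c^2*(24*s + 64) + c*(6*s^2 + 34*s + 48) + 6*s^2 + 10*s - 16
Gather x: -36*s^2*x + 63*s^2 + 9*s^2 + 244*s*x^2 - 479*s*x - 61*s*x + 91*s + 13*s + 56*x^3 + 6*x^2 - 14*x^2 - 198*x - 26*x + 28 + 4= 72*s^2 + 104*s + 56*x^3 + x^2*(244*s - 8) + x*(-36*s^2 - 540*s - 224) + 32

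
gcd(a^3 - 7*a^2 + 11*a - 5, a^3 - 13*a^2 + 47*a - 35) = a^2 - 6*a + 5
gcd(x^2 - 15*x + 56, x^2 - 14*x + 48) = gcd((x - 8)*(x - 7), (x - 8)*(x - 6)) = x - 8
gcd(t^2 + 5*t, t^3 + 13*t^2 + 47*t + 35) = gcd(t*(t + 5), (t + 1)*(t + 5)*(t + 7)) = t + 5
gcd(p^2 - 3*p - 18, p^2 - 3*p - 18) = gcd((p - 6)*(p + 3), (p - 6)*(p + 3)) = p^2 - 3*p - 18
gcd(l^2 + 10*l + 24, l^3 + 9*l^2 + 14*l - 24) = l^2 + 10*l + 24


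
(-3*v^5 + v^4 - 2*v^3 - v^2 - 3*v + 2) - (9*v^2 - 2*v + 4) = -3*v^5 + v^4 - 2*v^3 - 10*v^2 - v - 2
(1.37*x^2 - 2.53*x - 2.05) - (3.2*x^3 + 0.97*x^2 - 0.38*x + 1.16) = -3.2*x^3 + 0.4*x^2 - 2.15*x - 3.21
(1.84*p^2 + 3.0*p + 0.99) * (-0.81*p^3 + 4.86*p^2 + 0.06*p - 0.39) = -1.4904*p^5 + 6.5124*p^4 + 13.8885*p^3 + 4.2738*p^2 - 1.1106*p - 0.3861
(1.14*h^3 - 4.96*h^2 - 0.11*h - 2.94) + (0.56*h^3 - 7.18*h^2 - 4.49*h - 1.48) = 1.7*h^3 - 12.14*h^2 - 4.6*h - 4.42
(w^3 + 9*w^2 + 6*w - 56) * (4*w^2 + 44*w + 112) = 4*w^5 + 80*w^4 + 532*w^3 + 1048*w^2 - 1792*w - 6272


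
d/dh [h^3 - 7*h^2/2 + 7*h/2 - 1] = 3*h^2 - 7*h + 7/2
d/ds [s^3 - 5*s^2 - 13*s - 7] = 3*s^2 - 10*s - 13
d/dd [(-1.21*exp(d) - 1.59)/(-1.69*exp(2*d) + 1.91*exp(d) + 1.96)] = (-2.0449*exp(2*d) - 5.3742*exp(d) + 0.6653)*exp(d)/(2.8561*exp(4*d) - 6.4558*exp(3*d) - 2.9767*exp(2*d) + 7.4872*exp(d) + 3.8416)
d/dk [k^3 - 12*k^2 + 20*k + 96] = 3*k^2 - 24*k + 20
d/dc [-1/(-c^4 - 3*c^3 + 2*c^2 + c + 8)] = (-4*c^3 - 9*c^2 + 4*c + 1)/(-c^4 - 3*c^3 + 2*c^2 + c + 8)^2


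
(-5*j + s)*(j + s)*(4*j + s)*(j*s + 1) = -20*j^4*s - 21*j^3*s^2 - 20*j^3 - 21*j^2*s + j*s^4 + s^3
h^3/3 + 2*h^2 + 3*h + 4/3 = (h/3 + 1/3)*(h + 1)*(h + 4)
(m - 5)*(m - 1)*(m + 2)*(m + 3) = m^4 - m^3 - 19*m^2 - 11*m + 30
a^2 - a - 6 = (a - 3)*(a + 2)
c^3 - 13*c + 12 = (c - 3)*(c - 1)*(c + 4)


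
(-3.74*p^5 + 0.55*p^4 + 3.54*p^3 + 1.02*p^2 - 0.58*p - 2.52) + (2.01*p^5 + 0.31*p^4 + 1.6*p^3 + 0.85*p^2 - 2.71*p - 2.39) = -1.73*p^5 + 0.86*p^4 + 5.14*p^3 + 1.87*p^2 - 3.29*p - 4.91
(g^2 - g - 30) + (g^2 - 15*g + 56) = 2*g^2 - 16*g + 26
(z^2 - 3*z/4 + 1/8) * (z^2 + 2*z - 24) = z^4 + 5*z^3/4 - 203*z^2/8 + 73*z/4 - 3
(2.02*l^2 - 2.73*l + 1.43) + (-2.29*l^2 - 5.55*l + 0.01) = -0.27*l^2 - 8.28*l + 1.44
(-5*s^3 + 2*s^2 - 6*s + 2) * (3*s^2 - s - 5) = -15*s^5 + 11*s^4 + 5*s^3 + 2*s^2 + 28*s - 10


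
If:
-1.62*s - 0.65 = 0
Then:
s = -0.40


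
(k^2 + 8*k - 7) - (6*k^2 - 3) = -5*k^2 + 8*k - 4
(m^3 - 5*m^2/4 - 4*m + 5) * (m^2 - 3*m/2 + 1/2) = m^5 - 11*m^4/4 - 13*m^3/8 + 83*m^2/8 - 19*m/2 + 5/2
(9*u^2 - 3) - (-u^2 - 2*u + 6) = 10*u^2 + 2*u - 9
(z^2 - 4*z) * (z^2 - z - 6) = z^4 - 5*z^3 - 2*z^2 + 24*z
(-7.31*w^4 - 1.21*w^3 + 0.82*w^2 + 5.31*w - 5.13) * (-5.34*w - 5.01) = 39.0354*w^5 + 43.0845*w^4 + 1.6833*w^3 - 32.4636*w^2 + 0.7911*w + 25.7013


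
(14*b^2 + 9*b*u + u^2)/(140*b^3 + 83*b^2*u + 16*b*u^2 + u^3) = (2*b + u)/(20*b^2 + 9*b*u + u^2)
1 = 1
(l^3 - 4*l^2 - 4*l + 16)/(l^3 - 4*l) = (l - 4)/l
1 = 1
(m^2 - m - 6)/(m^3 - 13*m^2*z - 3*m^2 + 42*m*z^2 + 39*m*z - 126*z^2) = (m + 2)/(m^2 - 13*m*z + 42*z^2)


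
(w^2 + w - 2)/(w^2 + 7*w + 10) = (w - 1)/(w + 5)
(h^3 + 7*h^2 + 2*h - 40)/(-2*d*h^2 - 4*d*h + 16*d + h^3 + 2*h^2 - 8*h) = (-h - 5)/(2*d - h)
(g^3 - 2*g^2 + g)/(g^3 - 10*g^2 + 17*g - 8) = g/(g - 8)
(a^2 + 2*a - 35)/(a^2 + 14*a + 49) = (a - 5)/(a + 7)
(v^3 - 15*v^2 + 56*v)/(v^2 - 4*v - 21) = v*(v - 8)/(v + 3)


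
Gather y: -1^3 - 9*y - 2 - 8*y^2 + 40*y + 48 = -8*y^2 + 31*y + 45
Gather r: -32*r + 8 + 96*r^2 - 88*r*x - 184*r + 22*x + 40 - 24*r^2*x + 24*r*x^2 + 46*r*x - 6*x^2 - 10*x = r^2*(96 - 24*x) + r*(24*x^2 - 42*x - 216) - 6*x^2 + 12*x + 48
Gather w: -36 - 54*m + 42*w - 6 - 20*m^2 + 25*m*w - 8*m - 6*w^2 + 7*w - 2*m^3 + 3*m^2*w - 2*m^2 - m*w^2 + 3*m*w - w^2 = -2*m^3 - 22*m^2 - 62*m + w^2*(-m - 7) + w*(3*m^2 + 28*m + 49) - 42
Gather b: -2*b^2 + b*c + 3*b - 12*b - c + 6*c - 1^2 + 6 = -2*b^2 + b*(c - 9) + 5*c + 5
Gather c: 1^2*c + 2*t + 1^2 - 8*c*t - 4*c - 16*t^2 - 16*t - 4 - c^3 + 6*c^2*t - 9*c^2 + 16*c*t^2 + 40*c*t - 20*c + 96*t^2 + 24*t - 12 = -c^3 + c^2*(6*t - 9) + c*(16*t^2 + 32*t - 23) + 80*t^2 + 10*t - 15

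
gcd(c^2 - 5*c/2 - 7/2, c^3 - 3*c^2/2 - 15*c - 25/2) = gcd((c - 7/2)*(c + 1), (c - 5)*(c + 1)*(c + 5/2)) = c + 1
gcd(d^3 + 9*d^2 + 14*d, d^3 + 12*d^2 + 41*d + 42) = d^2 + 9*d + 14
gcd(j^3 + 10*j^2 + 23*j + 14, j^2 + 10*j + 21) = j + 7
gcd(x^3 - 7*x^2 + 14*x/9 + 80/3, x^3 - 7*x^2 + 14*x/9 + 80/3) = x^3 - 7*x^2 + 14*x/9 + 80/3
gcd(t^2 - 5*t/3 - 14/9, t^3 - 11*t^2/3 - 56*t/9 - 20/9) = t + 2/3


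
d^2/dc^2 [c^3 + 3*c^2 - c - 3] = 6*c + 6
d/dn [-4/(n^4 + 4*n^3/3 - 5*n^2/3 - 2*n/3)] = 24*(6*n^3 + 6*n^2 - 5*n - 1)/(n^2*(3*n^3 + 4*n^2 - 5*n - 2)^2)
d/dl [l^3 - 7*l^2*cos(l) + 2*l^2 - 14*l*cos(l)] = 7*l^2*sin(l) + 3*l^2 - 14*sqrt(2)*l*cos(l + pi/4) + 4*l - 14*cos(l)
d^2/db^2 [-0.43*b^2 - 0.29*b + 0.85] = -0.860000000000000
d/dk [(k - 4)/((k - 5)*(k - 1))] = (-k^2 + 8*k - 19)/(k^4 - 12*k^3 + 46*k^2 - 60*k + 25)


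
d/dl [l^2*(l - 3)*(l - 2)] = l*(4*l^2 - 15*l + 12)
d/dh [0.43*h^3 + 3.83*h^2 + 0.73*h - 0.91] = 1.29*h^2 + 7.66*h + 0.73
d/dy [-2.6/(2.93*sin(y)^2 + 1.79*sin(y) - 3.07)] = (15.236*sin(y) + 4.654)*cos(y)/(2.93*sin(y)^2 + 1.79*sin(y) - 3.07)^2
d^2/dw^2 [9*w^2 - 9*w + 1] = 18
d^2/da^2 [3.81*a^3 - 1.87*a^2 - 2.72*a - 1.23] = 22.86*a - 3.74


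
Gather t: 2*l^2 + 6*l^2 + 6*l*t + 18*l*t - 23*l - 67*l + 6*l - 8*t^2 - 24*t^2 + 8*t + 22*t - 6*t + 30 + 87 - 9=8*l^2 - 84*l - 32*t^2 + t*(24*l + 24) + 108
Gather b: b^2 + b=b^2 + b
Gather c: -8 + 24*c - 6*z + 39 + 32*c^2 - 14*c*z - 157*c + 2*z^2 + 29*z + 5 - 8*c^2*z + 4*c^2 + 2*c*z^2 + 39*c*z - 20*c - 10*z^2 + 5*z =c^2*(36 - 8*z) + c*(2*z^2 + 25*z - 153) - 8*z^2 + 28*z + 36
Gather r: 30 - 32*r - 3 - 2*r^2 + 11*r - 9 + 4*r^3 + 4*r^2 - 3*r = 4*r^3 + 2*r^2 - 24*r + 18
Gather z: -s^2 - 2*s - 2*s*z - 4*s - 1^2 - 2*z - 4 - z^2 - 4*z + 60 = -s^2 - 6*s - z^2 + z*(-2*s - 6) + 55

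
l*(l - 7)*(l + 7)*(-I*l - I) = -I*l^4 - I*l^3 + 49*I*l^2 + 49*I*l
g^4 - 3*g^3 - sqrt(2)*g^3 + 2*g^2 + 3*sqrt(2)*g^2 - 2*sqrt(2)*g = g*(g - 2)*(g - 1)*(g - sqrt(2))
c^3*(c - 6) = c^4 - 6*c^3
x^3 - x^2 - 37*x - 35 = (x - 7)*(x + 1)*(x + 5)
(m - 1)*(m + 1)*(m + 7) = m^3 + 7*m^2 - m - 7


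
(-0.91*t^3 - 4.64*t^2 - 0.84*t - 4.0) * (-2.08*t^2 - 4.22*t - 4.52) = 1.8928*t^5 + 13.4914*t^4 + 25.4412*t^3 + 32.8376*t^2 + 20.6768*t + 18.08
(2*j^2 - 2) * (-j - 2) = -2*j^3 - 4*j^2 + 2*j + 4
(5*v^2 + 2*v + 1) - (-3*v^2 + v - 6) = 8*v^2 + v + 7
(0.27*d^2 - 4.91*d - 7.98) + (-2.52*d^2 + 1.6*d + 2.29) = -2.25*d^2 - 3.31*d - 5.69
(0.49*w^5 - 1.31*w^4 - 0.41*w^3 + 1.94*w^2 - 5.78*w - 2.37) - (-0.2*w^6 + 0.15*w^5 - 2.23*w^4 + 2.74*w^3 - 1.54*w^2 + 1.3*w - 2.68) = 0.2*w^6 + 0.34*w^5 + 0.92*w^4 - 3.15*w^3 + 3.48*w^2 - 7.08*w + 0.31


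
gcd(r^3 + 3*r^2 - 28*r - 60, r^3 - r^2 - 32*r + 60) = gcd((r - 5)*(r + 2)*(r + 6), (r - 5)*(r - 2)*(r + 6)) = r^2 + r - 30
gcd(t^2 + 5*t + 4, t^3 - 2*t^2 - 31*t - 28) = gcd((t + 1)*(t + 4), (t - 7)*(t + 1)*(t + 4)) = t^2 + 5*t + 4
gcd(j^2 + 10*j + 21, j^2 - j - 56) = j + 7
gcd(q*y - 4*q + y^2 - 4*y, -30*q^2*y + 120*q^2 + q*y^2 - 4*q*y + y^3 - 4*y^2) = y - 4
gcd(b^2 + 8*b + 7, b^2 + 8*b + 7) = b^2 + 8*b + 7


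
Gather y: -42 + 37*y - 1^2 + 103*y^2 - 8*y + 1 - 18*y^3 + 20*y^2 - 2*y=-18*y^3 + 123*y^2 + 27*y - 42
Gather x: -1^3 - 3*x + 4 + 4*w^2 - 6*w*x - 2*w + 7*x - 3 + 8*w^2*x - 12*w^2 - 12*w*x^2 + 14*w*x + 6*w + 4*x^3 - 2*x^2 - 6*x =-8*w^2 + 4*w + 4*x^3 + x^2*(-12*w - 2) + x*(8*w^2 + 8*w - 2)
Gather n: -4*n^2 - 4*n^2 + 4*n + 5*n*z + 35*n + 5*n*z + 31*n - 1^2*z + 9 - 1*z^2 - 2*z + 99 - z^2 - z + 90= -8*n^2 + n*(10*z + 70) - 2*z^2 - 4*z + 198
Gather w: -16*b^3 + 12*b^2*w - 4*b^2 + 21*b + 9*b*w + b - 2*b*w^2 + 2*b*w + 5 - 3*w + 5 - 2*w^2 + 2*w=-16*b^3 - 4*b^2 + 22*b + w^2*(-2*b - 2) + w*(12*b^2 + 11*b - 1) + 10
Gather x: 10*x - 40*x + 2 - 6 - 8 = -30*x - 12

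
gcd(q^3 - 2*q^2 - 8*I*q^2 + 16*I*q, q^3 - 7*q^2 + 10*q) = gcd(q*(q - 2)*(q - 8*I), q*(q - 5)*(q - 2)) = q^2 - 2*q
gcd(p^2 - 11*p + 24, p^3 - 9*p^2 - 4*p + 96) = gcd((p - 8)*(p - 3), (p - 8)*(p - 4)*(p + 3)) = p - 8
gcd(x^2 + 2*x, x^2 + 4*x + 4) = x + 2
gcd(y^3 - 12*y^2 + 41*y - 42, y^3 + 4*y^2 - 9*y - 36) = y - 3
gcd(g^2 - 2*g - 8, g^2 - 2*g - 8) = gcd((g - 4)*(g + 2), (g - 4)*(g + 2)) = g^2 - 2*g - 8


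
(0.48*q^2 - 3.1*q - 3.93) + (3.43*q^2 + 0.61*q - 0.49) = 3.91*q^2 - 2.49*q - 4.42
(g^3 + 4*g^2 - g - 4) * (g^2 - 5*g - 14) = g^5 - g^4 - 35*g^3 - 55*g^2 + 34*g + 56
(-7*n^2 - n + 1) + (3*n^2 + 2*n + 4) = -4*n^2 + n + 5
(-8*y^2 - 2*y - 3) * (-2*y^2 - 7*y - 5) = 16*y^4 + 60*y^3 + 60*y^2 + 31*y + 15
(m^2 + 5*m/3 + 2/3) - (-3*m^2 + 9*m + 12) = 4*m^2 - 22*m/3 - 34/3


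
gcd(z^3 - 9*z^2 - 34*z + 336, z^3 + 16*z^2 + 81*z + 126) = z + 6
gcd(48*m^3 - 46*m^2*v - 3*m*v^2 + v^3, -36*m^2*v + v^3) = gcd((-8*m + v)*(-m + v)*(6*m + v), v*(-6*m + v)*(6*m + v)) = 6*m + v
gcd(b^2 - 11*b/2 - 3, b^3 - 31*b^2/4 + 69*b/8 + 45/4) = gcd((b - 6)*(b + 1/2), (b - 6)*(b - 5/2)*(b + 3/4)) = b - 6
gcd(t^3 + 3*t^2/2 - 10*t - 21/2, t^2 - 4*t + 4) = 1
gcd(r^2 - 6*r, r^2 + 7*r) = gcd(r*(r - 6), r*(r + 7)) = r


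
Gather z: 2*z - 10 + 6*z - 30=8*z - 40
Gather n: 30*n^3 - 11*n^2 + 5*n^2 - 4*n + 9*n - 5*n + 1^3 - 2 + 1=30*n^3 - 6*n^2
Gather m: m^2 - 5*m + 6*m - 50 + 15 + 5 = m^2 + m - 30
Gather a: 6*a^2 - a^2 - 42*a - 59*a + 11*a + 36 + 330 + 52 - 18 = 5*a^2 - 90*a + 400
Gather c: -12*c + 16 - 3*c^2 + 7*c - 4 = -3*c^2 - 5*c + 12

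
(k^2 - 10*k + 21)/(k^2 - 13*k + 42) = (k - 3)/(k - 6)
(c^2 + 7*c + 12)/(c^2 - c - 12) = (c + 4)/(c - 4)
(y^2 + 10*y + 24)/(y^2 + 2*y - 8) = (y + 6)/(y - 2)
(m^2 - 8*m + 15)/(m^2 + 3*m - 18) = (m - 5)/(m + 6)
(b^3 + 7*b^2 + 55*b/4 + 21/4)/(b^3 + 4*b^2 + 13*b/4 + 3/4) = (2*b + 7)/(2*b + 1)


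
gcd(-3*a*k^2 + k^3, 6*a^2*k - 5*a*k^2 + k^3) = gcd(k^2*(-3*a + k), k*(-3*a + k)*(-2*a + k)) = 3*a*k - k^2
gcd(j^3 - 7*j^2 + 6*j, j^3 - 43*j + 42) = j^2 - 7*j + 6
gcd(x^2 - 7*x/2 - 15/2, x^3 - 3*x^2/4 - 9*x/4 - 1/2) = 1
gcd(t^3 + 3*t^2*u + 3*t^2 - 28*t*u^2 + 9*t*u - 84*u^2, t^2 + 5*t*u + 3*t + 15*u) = t + 3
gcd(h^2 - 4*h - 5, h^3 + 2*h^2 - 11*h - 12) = h + 1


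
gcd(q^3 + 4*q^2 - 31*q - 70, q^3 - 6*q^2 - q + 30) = q^2 - 3*q - 10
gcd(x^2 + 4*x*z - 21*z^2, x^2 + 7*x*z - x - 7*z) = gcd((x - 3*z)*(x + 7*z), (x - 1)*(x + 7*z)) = x + 7*z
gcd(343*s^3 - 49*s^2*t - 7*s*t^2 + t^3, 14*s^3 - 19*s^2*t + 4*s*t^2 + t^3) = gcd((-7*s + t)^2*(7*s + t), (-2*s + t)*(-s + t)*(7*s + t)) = 7*s + t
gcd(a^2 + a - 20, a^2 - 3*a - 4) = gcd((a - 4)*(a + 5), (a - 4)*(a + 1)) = a - 4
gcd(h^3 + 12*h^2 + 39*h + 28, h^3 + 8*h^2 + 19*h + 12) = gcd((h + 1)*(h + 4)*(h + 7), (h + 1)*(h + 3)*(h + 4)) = h^2 + 5*h + 4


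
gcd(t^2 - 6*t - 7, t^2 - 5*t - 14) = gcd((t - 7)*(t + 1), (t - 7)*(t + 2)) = t - 7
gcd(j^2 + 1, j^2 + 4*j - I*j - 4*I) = j - I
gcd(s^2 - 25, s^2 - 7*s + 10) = s - 5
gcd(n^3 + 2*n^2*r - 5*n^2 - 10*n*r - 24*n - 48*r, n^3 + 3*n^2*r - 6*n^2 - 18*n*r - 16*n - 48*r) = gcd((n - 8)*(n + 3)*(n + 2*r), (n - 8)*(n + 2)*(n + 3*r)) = n - 8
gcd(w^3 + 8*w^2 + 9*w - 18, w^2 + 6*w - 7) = w - 1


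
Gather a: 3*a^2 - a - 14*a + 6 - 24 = 3*a^2 - 15*a - 18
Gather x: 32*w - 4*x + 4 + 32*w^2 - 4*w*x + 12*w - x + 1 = 32*w^2 + 44*w + x*(-4*w - 5) + 5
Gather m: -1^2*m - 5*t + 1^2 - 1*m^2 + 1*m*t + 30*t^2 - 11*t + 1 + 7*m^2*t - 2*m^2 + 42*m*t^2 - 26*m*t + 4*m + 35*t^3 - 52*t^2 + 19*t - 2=m^2*(7*t - 3) + m*(42*t^2 - 25*t + 3) + 35*t^3 - 22*t^2 + 3*t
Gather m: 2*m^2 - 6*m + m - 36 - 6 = 2*m^2 - 5*m - 42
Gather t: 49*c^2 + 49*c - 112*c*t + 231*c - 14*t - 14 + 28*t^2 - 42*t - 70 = 49*c^2 + 280*c + 28*t^2 + t*(-112*c - 56) - 84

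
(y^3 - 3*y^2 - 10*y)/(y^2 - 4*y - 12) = y*(y - 5)/(y - 6)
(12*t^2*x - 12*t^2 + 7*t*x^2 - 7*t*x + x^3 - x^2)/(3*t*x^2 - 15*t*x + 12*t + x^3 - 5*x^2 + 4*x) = (4*t + x)/(x - 4)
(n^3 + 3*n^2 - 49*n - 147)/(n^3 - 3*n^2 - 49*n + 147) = (n + 3)/(n - 3)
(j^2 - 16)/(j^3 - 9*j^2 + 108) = (j^2 - 16)/(j^3 - 9*j^2 + 108)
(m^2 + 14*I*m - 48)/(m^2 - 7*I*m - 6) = (-m^2 - 14*I*m + 48)/(-m^2 + 7*I*m + 6)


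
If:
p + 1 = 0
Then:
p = -1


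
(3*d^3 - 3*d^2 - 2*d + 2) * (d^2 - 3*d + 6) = 3*d^5 - 12*d^4 + 25*d^3 - 10*d^2 - 18*d + 12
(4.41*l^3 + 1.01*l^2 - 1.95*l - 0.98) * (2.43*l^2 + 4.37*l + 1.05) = 10.7163*l^5 + 21.726*l^4 + 4.3057*l^3 - 9.8424*l^2 - 6.3301*l - 1.029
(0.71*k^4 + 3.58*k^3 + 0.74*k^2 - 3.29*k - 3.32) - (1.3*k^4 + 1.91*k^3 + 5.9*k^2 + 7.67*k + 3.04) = -0.59*k^4 + 1.67*k^3 - 5.16*k^2 - 10.96*k - 6.36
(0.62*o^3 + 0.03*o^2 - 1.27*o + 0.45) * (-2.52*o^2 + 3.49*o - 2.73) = -1.5624*o^5 + 2.0882*o^4 + 1.6125*o^3 - 5.6482*o^2 + 5.0376*o - 1.2285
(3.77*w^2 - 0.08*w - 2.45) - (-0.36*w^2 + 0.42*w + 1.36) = 4.13*w^2 - 0.5*w - 3.81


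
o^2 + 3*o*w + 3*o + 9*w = (o + 3)*(o + 3*w)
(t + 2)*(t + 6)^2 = t^3 + 14*t^2 + 60*t + 72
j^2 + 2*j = j*(j + 2)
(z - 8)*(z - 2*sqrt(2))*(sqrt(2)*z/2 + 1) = sqrt(2)*z^3/2 - 4*sqrt(2)*z^2 - z^2 - 2*sqrt(2)*z + 8*z + 16*sqrt(2)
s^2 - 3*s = s*(s - 3)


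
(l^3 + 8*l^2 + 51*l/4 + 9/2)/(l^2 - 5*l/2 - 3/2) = (l^2 + 15*l/2 + 9)/(l - 3)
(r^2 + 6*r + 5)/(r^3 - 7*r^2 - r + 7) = (r + 5)/(r^2 - 8*r + 7)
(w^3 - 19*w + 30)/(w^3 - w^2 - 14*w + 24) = (w + 5)/(w + 4)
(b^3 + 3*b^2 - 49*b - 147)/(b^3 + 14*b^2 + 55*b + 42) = (b^2 - 4*b - 21)/(b^2 + 7*b + 6)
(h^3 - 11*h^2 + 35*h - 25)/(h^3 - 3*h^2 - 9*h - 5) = (h^2 - 6*h + 5)/(h^2 + 2*h + 1)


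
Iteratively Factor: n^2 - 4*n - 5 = (n + 1)*(n - 5)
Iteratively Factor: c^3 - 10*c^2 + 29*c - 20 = (c - 5)*(c^2 - 5*c + 4) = (c - 5)*(c - 4)*(c - 1)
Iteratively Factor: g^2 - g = (g - 1)*(g)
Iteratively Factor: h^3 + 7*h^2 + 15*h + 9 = (h + 3)*(h^2 + 4*h + 3) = (h + 1)*(h + 3)*(h + 3)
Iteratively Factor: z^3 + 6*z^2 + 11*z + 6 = (z + 2)*(z^2 + 4*z + 3) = (z + 2)*(z + 3)*(z + 1)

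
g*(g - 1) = g^2 - g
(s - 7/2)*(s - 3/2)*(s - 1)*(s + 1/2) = s^4 - 11*s^3/2 + 29*s^2/4 - s/8 - 21/8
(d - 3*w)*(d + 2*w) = d^2 - d*w - 6*w^2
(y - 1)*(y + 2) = y^2 + y - 2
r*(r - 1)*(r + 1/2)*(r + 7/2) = r^4 + 3*r^3 - 9*r^2/4 - 7*r/4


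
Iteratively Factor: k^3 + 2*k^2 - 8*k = (k - 2)*(k^2 + 4*k) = (k - 2)*(k + 4)*(k)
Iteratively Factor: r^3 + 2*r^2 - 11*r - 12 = (r + 4)*(r^2 - 2*r - 3) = (r - 3)*(r + 4)*(r + 1)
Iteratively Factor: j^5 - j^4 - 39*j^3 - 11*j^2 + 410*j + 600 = (j - 5)*(j^4 + 4*j^3 - 19*j^2 - 106*j - 120) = (j - 5)^2*(j^3 + 9*j^2 + 26*j + 24) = (j - 5)^2*(j + 2)*(j^2 + 7*j + 12) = (j - 5)^2*(j + 2)*(j + 4)*(j + 3)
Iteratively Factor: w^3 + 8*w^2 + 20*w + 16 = (w + 2)*(w^2 + 6*w + 8) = (w + 2)^2*(w + 4)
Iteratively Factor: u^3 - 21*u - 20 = (u + 4)*(u^2 - 4*u - 5) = (u - 5)*(u + 4)*(u + 1)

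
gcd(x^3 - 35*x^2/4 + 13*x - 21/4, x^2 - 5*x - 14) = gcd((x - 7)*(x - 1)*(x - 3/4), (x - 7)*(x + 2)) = x - 7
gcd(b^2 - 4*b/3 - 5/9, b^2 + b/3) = b + 1/3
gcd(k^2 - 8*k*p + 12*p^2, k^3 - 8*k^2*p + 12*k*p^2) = k^2 - 8*k*p + 12*p^2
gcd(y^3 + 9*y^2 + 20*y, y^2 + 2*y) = y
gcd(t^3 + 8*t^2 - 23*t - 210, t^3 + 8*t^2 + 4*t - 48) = t + 6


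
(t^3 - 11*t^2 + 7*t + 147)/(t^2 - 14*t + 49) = t + 3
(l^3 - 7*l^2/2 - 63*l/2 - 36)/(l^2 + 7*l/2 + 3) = (l^2 - 5*l - 24)/(l + 2)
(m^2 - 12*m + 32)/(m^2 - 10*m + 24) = (m - 8)/(m - 6)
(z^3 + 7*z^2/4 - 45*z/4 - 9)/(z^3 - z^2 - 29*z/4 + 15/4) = (4*z^2 + 19*z + 12)/(4*z^2 + 8*z - 5)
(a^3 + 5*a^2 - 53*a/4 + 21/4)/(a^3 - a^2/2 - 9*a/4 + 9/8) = 2*(a + 7)/(2*a + 3)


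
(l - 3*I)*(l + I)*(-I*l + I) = -I*l^3 - 2*l^2 + I*l^2 + 2*l - 3*I*l + 3*I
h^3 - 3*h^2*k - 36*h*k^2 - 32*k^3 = (h - 8*k)*(h + k)*(h + 4*k)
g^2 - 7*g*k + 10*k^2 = (g - 5*k)*(g - 2*k)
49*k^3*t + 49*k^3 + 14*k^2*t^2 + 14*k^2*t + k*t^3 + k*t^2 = (7*k + t)^2*(k*t + k)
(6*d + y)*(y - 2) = 6*d*y - 12*d + y^2 - 2*y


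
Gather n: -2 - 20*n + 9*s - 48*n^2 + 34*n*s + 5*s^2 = -48*n^2 + n*(34*s - 20) + 5*s^2 + 9*s - 2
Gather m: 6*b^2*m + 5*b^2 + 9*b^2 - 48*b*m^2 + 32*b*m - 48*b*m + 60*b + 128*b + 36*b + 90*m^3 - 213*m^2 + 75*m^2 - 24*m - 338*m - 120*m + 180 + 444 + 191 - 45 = 14*b^2 + 224*b + 90*m^3 + m^2*(-48*b - 138) + m*(6*b^2 - 16*b - 482) + 770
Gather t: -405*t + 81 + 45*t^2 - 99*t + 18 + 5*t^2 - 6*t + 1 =50*t^2 - 510*t + 100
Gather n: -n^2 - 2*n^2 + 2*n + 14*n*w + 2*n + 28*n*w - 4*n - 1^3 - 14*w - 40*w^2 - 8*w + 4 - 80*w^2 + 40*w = -3*n^2 + 42*n*w - 120*w^2 + 18*w + 3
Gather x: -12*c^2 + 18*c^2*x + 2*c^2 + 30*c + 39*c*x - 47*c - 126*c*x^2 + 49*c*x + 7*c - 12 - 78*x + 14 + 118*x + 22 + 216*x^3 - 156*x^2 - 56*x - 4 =-10*c^2 - 10*c + 216*x^3 + x^2*(-126*c - 156) + x*(18*c^2 + 88*c - 16) + 20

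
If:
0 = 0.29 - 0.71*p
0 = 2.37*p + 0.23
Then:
No Solution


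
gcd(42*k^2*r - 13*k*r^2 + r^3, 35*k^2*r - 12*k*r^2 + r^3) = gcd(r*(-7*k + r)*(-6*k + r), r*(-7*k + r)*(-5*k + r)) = -7*k*r + r^2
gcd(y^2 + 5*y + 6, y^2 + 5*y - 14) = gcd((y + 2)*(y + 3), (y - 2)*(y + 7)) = 1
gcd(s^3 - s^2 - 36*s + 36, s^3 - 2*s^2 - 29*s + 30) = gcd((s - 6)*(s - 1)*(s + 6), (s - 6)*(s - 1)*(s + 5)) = s^2 - 7*s + 6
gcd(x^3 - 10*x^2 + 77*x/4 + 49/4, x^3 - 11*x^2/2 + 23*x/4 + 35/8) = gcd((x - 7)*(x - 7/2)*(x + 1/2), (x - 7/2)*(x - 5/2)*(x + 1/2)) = x^2 - 3*x - 7/4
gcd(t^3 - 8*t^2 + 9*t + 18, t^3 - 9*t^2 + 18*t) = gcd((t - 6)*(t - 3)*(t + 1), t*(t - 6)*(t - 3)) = t^2 - 9*t + 18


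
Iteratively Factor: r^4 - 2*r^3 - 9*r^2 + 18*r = (r + 3)*(r^3 - 5*r^2 + 6*r) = (r - 2)*(r + 3)*(r^2 - 3*r) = (r - 3)*(r - 2)*(r + 3)*(r)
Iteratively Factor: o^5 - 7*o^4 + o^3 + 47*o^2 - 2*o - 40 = (o - 1)*(o^4 - 6*o^3 - 5*o^2 + 42*o + 40) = (o - 4)*(o - 1)*(o^3 - 2*o^2 - 13*o - 10) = (o - 4)*(o - 1)*(o + 1)*(o^2 - 3*o - 10) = (o - 5)*(o - 4)*(o - 1)*(o + 1)*(o + 2)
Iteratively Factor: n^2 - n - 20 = (n + 4)*(n - 5)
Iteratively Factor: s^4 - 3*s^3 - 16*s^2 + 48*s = (s + 4)*(s^3 - 7*s^2 + 12*s) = (s - 4)*(s + 4)*(s^2 - 3*s) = s*(s - 4)*(s + 4)*(s - 3)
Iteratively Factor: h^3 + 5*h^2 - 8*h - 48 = (h + 4)*(h^2 + h - 12) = (h - 3)*(h + 4)*(h + 4)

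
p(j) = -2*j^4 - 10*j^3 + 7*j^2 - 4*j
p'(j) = -8*j^3 - 30*j^2 + 14*j - 4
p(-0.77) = 11.09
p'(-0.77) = -28.91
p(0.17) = -0.53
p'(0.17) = -2.53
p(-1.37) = 37.29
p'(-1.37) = -58.92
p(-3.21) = 203.38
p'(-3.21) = -93.45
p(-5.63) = 19.55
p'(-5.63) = 393.90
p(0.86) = -5.72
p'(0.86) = -19.24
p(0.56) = -2.00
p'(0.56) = -6.97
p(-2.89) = 171.89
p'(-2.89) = -101.92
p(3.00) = -381.00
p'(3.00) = -448.00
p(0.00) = 0.00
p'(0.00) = -4.00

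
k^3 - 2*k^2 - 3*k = k*(k - 3)*(k + 1)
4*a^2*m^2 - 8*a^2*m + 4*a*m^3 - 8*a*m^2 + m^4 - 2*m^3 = m*(2*a + m)^2*(m - 2)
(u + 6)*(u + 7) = u^2 + 13*u + 42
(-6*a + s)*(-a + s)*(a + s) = 6*a^3 - a^2*s - 6*a*s^2 + s^3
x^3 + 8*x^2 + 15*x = x*(x + 3)*(x + 5)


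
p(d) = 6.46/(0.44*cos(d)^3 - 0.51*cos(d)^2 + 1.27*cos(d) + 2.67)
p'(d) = 6.46*(1.32*sin(d)*cos(d)^2 - 1.02*sin(d)*cos(d) + 1.27*sin(d))/(0.44*cos(d)^3 - 0.51*cos(d)^2 + 1.27*cos(d) + 2.67)^2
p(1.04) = 1.99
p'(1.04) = 0.58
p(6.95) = 1.81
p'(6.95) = 0.40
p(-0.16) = 1.68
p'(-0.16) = -0.11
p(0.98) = 1.96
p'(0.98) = 0.55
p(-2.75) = 9.06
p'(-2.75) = -16.20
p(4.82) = 2.31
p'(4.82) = -0.96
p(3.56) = 8.64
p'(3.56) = -15.50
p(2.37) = 4.84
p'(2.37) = 6.77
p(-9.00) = 8.54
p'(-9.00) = -15.32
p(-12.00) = 1.77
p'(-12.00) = 0.35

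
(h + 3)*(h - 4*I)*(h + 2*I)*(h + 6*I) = h^4 + 3*h^3 + 4*I*h^3 + 20*h^2 + 12*I*h^2 + 60*h + 48*I*h + 144*I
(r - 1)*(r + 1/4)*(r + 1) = r^3 + r^2/4 - r - 1/4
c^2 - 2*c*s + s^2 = (-c + s)^2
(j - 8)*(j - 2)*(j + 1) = j^3 - 9*j^2 + 6*j + 16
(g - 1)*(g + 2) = g^2 + g - 2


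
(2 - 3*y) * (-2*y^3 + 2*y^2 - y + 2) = 6*y^4 - 10*y^3 + 7*y^2 - 8*y + 4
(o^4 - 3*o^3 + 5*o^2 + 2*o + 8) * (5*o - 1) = 5*o^5 - 16*o^4 + 28*o^3 + 5*o^2 + 38*o - 8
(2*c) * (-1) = -2*c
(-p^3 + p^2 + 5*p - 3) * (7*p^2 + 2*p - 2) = -7*p^5 + 5*p^4 + 39*p^3 - 13*p^2 - 16*p + 6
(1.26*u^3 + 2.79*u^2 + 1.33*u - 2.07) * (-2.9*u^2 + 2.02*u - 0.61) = -3.654*u^5 - 5.5458*u^4 + 1.0102*u^3 + 6.9877*u^2 - 4.9927*u + 1.2627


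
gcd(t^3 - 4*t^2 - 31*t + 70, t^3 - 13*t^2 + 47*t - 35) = t - 7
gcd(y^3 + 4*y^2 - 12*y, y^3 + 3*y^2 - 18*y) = y^2 + 6*y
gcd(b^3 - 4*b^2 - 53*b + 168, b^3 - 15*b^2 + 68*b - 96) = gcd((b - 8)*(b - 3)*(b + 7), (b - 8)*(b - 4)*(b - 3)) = b^2 - 11*b + 24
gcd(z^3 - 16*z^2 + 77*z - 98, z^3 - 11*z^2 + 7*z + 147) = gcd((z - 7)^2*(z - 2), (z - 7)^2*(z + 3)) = z^2 - 14*z + 49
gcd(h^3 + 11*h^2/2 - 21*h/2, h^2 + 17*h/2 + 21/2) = h + 7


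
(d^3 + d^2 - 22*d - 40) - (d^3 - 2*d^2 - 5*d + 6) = 3*d^2 - 17*d - 46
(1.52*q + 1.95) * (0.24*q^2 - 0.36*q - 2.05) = 0.3648*q^3 - 0.0792*q^2 - 3.818*q - 3.9975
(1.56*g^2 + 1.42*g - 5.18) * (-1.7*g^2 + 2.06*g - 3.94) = -2.652*g^4 + 0.7996*g^3 + 5.5848*g^2 - 16.2656*g + 20.4092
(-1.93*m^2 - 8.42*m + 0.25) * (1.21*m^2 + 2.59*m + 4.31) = -2.3353*m^4 - 15.1869*m^3 - 29.8236*m^2 - 35.6427*m + 1.0775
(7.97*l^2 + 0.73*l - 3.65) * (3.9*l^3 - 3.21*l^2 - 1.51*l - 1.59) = 31.083*l^5 - 22.7367*l^4 - 28.613*l^3 - 2.0581*l^2 + 4.3508*l + 5.8035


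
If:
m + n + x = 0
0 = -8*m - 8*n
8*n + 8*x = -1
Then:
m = 1/8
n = -1/8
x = 0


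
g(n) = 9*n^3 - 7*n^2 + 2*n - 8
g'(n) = 27*n^2 - 14*n + 2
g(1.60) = 14.14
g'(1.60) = 48.72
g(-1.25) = -39.02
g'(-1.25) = 61.69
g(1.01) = -3.85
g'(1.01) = 15.40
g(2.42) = 83.40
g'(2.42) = 126.24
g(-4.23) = -822.89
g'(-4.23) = 544.33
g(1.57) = 12.71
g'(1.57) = 46.57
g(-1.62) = -67.87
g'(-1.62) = 95.54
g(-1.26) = -39.64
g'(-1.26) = 62.51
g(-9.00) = -7154.00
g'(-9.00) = 2315.00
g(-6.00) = -2216.00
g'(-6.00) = 1058.00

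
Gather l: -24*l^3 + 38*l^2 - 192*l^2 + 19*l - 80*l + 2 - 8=-24*l^3 - 154*l^2 - 61*l - 6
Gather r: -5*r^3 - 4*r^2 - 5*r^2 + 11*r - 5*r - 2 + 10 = -5*r^3 - 9*r^2 + 6*r + 8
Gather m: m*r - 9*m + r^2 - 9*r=m*(r - 9) + r^2 - 9*r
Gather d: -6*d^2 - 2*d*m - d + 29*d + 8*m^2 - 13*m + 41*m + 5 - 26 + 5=-6*d^2 + d*(28 - 2*m) + 8*m^2 + 28*m - 16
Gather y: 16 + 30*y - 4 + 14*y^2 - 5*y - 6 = 14*y^2 + 25*y + 6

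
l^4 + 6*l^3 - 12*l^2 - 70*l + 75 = (l - 3)*(l - 1)*(l + 5)^2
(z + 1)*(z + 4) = z^2 + 5*z + 4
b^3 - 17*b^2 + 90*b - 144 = (b - 8)*(b - 6)*(b - 3)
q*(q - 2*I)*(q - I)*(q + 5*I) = q^4 + 2*I*q^3 + 13*q^2 - 10*I*q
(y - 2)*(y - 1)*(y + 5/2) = y^3 - y^2/2 - 11*y/2 + 5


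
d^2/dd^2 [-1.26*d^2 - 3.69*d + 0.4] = -2.52000000000000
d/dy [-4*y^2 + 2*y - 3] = 2 - 8*y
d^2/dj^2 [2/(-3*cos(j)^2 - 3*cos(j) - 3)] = 2*(4*sin(j)^4 + sin(j)^2 - 19*cos(j)/4 + 3*cos(3*j)/4 - 5)/(3*(-sin(j)^2 + cos(j) + 2)^3)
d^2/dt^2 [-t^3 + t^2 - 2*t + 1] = 2 - 6*t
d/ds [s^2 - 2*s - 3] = 2*s - 2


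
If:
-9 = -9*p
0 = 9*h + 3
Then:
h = -1/3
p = 1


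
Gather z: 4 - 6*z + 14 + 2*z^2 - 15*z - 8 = 2*z^2 - 21*z + 10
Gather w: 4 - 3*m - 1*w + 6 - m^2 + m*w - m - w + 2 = -m^2 - 4*m + w*(m - 2) + 12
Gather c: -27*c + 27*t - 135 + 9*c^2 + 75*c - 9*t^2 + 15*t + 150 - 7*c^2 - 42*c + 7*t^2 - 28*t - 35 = 2*c^2 + 6*c - 2*t^2 + 14*t - 20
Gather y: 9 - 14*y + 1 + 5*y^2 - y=5*y^2 - 15*y + 10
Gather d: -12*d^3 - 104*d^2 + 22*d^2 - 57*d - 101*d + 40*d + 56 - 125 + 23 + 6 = -12*d^3 - 82*d^2 - 118*d - 40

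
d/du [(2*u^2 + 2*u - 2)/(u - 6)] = 2*(u^2 - 12*u - 5)/(u^2 - 12*u + 36)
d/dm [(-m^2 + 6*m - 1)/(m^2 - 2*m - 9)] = 4*(-m^2 + 5*m - 14)/(m^4 - 4*m^3 - 14*m^2 + 36*m + 81)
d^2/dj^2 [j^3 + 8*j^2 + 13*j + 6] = 6*j + 16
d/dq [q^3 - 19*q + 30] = 3*q^2 - 19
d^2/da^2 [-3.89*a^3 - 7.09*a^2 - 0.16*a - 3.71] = -23.34*a - 14.18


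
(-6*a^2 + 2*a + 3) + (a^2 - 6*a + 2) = -5*a^2 - 4*a + 5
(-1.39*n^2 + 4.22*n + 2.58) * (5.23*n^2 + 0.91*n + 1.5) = -7.2697*n^4 + 20.8057*n^3 + 15.2486*n^2 + 8.6778*n + 3.87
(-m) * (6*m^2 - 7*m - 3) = -6*m^3 + 7*m^2 + 3*m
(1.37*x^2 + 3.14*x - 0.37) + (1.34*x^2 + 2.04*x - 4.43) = 2.71*x^2 + 5.18*x - 4.8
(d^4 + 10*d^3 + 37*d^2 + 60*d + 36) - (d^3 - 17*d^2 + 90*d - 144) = d^4 + 9*d^3 + 54*d^2 - 30*d + 180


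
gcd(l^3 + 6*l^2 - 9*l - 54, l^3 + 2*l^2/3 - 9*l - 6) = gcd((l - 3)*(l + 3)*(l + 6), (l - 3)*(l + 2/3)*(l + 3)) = l^2 - 9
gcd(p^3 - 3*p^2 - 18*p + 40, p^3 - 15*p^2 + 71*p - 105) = p - 5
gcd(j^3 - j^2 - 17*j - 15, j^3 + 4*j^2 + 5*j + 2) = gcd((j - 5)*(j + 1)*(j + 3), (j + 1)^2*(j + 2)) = j + 1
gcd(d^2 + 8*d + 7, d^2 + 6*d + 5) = d + 1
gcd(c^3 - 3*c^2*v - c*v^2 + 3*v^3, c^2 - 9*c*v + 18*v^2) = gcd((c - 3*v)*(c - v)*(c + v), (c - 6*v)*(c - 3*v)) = -c + 3*v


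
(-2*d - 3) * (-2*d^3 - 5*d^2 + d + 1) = 4*d^4 + 16*d^3 + 13*d^2 - 5*d - 3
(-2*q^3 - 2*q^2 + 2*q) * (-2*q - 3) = 4*q^4 + 10*q^3 + 2*q^2 - 6*q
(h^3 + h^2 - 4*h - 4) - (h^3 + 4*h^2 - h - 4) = -3*h^2 - 3*h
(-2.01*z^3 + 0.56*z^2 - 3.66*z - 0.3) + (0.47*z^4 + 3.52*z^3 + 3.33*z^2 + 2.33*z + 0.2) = 0.47*z^4 + 1.51*z^3 + 3.89*z^2 - 1.33*z - 0.1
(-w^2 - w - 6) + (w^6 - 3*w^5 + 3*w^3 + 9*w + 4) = w^6 - 3*w^5 + 3*w^3 - w^2 + 8*w - 2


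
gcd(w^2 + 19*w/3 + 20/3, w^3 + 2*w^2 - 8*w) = 1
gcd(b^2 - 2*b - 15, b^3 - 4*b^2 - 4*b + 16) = 1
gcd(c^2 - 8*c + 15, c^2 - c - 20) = c - 5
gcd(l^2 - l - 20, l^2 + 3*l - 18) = 1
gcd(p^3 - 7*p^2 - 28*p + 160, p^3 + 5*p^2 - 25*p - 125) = p + 5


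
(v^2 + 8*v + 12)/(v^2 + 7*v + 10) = (v + 6)/(v + 5)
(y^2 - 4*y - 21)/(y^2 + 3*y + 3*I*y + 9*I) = (y - 7)/(y + 3*I)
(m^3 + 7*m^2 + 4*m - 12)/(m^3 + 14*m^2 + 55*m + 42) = (m^2 + m - 2)/(m^2 + 8*m + 7)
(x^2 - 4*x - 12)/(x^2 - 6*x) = (x + 2)/x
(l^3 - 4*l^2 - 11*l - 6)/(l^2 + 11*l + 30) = (l^3 - 4*l^2 - 11*l - 6)/(l^2 + 11*l + 30)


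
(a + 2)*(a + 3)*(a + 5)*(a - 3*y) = a^4 - 3*a^3*y + 10*a^3 - 30*a^2*y + 31*a^2 - 93*a*y + 30*a - 90*y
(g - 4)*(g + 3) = g^2 - g - 12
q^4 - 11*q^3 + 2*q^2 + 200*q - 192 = (q - 8)*(q - 6)*(q - 1)*(q + 4)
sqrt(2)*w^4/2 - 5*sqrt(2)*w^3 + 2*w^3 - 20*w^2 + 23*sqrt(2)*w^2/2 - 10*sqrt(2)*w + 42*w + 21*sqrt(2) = (w - 7)*(w - 3)*(w + sqrt(2))*(sqrt(2)*w/2 + 1)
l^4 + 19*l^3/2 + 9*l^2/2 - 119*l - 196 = (l - 7/2)*(l + 2)*(l + 4)*(l + 7)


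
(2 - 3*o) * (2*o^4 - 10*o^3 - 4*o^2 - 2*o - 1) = -6*o^5 + 34*o^4 - 8*o^3 - 2*o^2 - o - 2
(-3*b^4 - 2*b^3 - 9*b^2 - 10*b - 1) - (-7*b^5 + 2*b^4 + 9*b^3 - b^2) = 7*b^5 - 5*b^4 - 11*b^3 - 8*b^2 - 10*b - 1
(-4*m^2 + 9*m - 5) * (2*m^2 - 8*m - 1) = -8*m^4 + 50*m^3 - 78*m^2 + 31*m + 5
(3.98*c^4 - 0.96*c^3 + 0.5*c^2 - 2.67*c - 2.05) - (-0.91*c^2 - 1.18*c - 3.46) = 3.98*c^4 - 0.96*c^3 + 1.41*c^2 - 1.49*c + 1.41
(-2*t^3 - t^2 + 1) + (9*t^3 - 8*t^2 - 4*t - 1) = 7*t^3 - 9*t^2 - 4*t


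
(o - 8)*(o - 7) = o^2 - 15*o + 56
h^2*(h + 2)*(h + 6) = h^4 + 8*h^3 + 12*h^2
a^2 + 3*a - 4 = (a - 1)*(a + 4)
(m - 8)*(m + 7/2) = m^2 - 9*m/2 - 28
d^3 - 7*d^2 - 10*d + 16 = (d - 8)*(d - 1)*(d + 2)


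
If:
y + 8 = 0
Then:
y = -8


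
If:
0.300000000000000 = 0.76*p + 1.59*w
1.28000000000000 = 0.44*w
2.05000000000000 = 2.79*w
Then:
No Solution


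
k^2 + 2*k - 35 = (k - 5)*(k + 7)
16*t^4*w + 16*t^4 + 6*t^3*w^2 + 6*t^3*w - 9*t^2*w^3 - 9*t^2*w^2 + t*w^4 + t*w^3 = (-8*t + w)*(-2*t + w)*(t + w)*(t*w + t)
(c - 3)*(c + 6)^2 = c^3 + 9*c^2 - 108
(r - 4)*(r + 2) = r^2 - 2*r - 8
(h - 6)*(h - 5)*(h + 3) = h^3 - 8*h^2 - 3*h + 90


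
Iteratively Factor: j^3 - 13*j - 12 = (j - 4)*(j^2 + 4*j + 3) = (j - 4)*(j + 3)*(j + 1)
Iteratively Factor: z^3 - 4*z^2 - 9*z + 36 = (z - 3)*(z^2 - z - 12) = (z - 3)*(z + 3)*(z - 4)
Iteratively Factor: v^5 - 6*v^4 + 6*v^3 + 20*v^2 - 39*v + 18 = (v - 1)*(v^4 - 5*v^3 + v^2 + 21*v - 18) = (v - 3)*(v - 1)*(v^3 - 2*v^2 - 5*v + 6) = (v - 3)*(v - 1)*(v + 2)*(v^2 - 4*v + 3) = (v - 3)*(v - 1)^2*(v + 2)*(v - 3)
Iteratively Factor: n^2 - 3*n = (n)*(n - 3)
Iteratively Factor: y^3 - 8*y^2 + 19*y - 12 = (y - 1)*(y^2 - 7*y + 12) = (y - 3)*(y - 1)*(y - 4)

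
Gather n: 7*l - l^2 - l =-l^2 + 6*l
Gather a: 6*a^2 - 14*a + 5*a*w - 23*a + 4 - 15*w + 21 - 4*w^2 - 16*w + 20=6*a^2 + a*(5*w - 37) - 4*w^2 - 31*w + 45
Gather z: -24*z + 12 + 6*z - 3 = 9 - 18*z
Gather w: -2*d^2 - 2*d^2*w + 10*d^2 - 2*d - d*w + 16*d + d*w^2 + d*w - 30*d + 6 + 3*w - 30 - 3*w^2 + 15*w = 8*d^2 - 16*d + w^2*(d - 3) + w*(18 - 2*d^2) - 24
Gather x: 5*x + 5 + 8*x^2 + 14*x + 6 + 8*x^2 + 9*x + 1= 16*x^2 + 28*x + 12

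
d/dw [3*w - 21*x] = 3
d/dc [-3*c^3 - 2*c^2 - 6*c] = -9*c^2 - 4*c - 6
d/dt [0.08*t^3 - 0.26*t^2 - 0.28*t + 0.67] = 0.24*t^2 - 0.52*t - 0.28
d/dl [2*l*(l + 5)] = 4*l + 10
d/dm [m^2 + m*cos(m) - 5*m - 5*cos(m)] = -m*sin(m) + 2*m + 5*sin(m) + cos(m) - 5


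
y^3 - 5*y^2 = y^2*(y - 5)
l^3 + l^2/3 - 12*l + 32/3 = (l - 8/3)*(l - 1)*(l + 4)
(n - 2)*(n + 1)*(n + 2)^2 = n^4 + 3*n^3 - 2*n^2 - 12*n - 8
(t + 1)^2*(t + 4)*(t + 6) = t^4 + 12*t^3 + 45*t^2 + 58*t + 24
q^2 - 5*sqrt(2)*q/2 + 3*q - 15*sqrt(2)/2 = (q + 3)*(q - 5*sqrt(2)/2)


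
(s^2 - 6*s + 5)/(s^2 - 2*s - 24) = (-s^2 + 6*s - 5)/(-s^2 + 2*s + 24)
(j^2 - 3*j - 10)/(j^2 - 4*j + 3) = (j^2 - 3*j - 10)/(j^2 - 4*j + 3)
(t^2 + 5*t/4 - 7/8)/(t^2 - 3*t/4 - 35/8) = (2*t - 1)/(2*t - 5)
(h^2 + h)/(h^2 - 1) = h/(h - 1)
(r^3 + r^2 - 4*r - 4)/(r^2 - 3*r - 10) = (r^2 - r - 2)/(r - 5)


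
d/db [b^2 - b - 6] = 2*b - 1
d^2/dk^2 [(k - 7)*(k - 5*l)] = 2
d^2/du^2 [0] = 0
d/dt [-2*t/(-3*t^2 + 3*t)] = -2/(3*(t - 1)^2)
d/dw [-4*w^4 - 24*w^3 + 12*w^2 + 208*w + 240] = -16*w^3 - 72*w^2 + 24*w + 208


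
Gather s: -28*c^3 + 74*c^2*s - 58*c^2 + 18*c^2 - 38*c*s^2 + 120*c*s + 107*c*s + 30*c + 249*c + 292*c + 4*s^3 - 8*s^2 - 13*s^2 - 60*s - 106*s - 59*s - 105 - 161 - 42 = -28*c^3 - 40*c^2 + 571*c + 4*s^3 + s^2*(-38*c - 21) + s*(74*c^2 + 227*c - 225) - 308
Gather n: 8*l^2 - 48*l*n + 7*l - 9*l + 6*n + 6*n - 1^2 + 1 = 8*l^2 - 2*l + n*(12 - 48*l)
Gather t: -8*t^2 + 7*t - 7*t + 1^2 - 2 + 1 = -8*t^2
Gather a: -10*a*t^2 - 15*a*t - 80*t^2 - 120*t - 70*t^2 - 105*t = a*(-10*t^2 - 15*t) - 150*t^2 - 225*t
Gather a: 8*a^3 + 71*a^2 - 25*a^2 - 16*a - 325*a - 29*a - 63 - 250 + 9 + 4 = 8*a^3 + 46*a^2 - 370*a - 300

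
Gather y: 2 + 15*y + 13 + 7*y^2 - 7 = 7*y^2 + 15*y + 8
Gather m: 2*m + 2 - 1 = 2*m + 1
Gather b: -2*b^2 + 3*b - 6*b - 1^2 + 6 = -2*b^2 - 3*b + 5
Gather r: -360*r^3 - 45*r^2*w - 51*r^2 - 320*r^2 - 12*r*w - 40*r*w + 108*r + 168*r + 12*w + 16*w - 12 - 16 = -360*r^3 + r^2*(-45*w - 371) + r*(276 - 52*w) + 28*w - 28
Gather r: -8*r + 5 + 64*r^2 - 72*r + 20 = 64*r^2 - 80*r + 25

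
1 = 1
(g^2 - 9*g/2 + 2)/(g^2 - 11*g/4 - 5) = 2*(2*g - 1)/(4*g + 5)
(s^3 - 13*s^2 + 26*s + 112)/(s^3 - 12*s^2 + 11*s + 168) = (s + 2)/(s + 3)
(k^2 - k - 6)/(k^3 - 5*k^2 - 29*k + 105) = (k + 2)/(k^2 - 2*k - 35)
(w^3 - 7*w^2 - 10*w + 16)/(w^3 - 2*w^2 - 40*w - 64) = (w - 1)/(w + 4)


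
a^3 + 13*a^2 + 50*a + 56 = (a + 2)*(a + 4)*(a + 7)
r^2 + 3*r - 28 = (r - 4)*(r + 7)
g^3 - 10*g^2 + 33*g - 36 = (g - 4)*(g - 3)^2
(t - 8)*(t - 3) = t^2 - 11*t + 24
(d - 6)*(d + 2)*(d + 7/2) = d^3 - d^2/2 - 26*d - 42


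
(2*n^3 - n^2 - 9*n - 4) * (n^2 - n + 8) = 2*n^5 - 3*n^4 + 8*n^3 - 3*n^2 - 68*n - 32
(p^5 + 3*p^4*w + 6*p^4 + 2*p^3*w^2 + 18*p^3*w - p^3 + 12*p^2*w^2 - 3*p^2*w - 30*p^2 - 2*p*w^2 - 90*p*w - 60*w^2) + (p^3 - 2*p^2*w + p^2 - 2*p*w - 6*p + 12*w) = p^5 + 3*p^4*w + 6*p^4 + 2*p^3*w^2 + 18*p^3*w + 12*p^2*w^2 - 5*p^2*w - 29*p^2 - 2*p*w^2 - 92*p*w - 6*p - 60*w^2 + 12*w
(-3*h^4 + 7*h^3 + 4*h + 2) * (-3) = 9*h^4 - 21*h^3 - 12*h - 6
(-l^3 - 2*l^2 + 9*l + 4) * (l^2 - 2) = -l^5 - 2*l^4 + 11*l^3 + 8*l^2 - 18*l - 8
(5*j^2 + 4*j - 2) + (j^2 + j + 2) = 6*j^2 + 5*j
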